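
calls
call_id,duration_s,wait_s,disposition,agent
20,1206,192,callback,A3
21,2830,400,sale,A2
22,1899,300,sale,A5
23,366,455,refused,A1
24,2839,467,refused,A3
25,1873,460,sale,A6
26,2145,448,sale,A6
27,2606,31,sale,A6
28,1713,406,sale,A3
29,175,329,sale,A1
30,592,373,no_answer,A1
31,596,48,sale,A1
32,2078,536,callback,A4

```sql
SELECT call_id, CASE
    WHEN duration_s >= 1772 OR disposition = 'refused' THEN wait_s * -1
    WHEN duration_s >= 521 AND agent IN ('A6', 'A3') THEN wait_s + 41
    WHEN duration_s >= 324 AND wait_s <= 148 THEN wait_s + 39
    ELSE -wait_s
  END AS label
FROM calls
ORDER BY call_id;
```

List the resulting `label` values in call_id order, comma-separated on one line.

233, -400, -300, -455, -467, -460, -448, -31, 447, -329, -373, 87, -536

call_id=20: duration_s >= 521 AND agent IN ('A6', 'A3') → 233
call_id=21: duration_s >= 1772 OR disposition = 'refused' → -400
call_id=22: duration_s >= 1772 OR disposition = 'refused' → -300
call_id=23: duration_s >= 1772 OR disposition = 'refused' → -455
call_id=24: duration_s >= 1772 OR disposition = 'refused' → -467
call_id=25: duration_s >= 1772 OR disposition = 'refused' → -460
call_id=26: duration_s >= 1772 OR disposition = 'refused' → -448
call_id=27: duration_s >= 1772 OR disposition = 'refused' → -31
call_id=28: duration_s >= 521 AND agent IN ('A6', 'A3') → 447
call_id=29: ELSE → -329
call_id=30: ELSE → -373
call_id=31: duration_s >= 324 AND wait_s <= 148 → 87
call_id=32: duration_s >= 1772 OR disposition = 'refused' → -536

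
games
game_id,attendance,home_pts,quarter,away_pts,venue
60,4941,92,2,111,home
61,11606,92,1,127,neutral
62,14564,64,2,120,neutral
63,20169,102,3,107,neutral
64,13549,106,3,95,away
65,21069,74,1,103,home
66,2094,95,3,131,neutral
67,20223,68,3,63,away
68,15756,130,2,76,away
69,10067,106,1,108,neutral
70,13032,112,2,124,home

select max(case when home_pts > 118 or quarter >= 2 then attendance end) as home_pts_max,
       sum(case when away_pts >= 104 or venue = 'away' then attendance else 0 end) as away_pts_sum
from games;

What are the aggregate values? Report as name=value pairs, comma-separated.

home_pts_max=20223, away_pts_sum=126001

[home_pts_max: home_pts > 118 or quarter >= 2]
game_id=60: ✓ → 4941
game_id=61: ✗
game_id=62: ✓ → 14564
game_id=63: ✓ → 20169
game_id=64: ✓ → 13549
game_id=65: ✗
game_id=66: ✓ → 2094
game_id=67: ✓ → 20223
game_id=68: ✓ → 15756
game_id=69: ✗
game_id=70: ✓ → 13032
home_pts_max = MAX(4941, 14564, 20169, 13549, 2094, 20223, 15756, 13032) = 20223
—
[away_pts_sum: away_pts >= 104 or venue = 'away']
game_id=60: ✓ → 4941
game_id=61: ✓ → 11606
game_id=62: ✓ → 14564
game_id=63: ✓ → 20169
game_id=64: ✓ → 13549
game_id=65: ✗
game_id=66: ✓ → 2094
game_id=67: ✓ → 20223
game_id=68: ✓ → 15756
game_id=69: ✓ → 10067
game_id=70: ✓ → 13032
away_pts_sum = 4941 + 11606 + 14564 + 20169 + 13549 + 2094 + 20223 + 15756 + 10067 + 13032 = 126001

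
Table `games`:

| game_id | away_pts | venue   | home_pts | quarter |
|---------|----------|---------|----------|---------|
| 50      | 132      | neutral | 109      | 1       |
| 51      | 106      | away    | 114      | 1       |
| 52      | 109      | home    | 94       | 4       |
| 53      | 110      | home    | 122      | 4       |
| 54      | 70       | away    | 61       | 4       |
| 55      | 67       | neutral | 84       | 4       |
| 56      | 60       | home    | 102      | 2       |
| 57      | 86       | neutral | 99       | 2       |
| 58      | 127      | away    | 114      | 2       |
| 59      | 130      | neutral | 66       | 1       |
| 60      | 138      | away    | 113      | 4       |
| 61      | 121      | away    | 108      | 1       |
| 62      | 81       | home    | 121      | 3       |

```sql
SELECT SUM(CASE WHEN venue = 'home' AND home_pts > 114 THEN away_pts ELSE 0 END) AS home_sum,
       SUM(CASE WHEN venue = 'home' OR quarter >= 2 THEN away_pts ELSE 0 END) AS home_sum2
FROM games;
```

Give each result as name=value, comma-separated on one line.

[home_sum: venue = 'home' AND home_pts > 114]
game_id=50: ✗
game_id=51: ✗
game_id=52: ✗
game_id=53: ✓ → 110
game_id=54: ✗
game_id=55: ✗
game_id=56: ✗
game_id=57: ✗
game_id=58: ✗
game_id=59: ✗
game_id=60: ✗
game_id=61: ✗
game_id=62: ✓ → 81
home_sum = 110 + 81 = 191
—
[home_sum2: venue = 'home' OR quarter >= 2]
game_id=50: ✗
game_id=51: ✗
game_id=52: ✓ → 109
game_id=53: ✓ → 110
game_id=54: ✓ → 70
game_id=55: ✓ → 67
game_id=56: ✓ → 60
game_id=57: ✓ → 86
game_id=58: ✓ → 127
game_id=59: ✗
game_id=60: ✓ → 138
game_id=61: ✗
game_id=62: ✓ → 81
home_sum2 = 109 + 110 + 70 + 67 + 60 + 86 + 127 + 138 + 81 = 848

home_sum=191, home_sum2=848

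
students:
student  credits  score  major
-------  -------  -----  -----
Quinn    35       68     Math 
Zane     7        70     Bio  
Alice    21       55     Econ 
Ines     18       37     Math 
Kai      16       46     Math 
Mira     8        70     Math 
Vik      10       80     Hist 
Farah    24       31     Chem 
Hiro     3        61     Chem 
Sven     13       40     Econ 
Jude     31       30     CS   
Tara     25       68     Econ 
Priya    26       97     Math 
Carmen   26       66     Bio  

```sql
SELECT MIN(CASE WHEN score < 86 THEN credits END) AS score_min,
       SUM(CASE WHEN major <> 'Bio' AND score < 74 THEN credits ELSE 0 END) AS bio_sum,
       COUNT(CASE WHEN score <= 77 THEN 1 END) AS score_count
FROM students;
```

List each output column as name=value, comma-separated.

[score_min: score < 86]
student=Quinn: ✓ → 35
student=Zane: ✓ → 7
student=Alice: ✓ → 21
student=Ines: ✓ → 18
student=Kai: ✓ → 16
student=Mira: ✓ → 8
student=Vik: ✓ → 10
student=Farah: ✓ → 24
student=Hiro: ✓ → 3
student=Sven: ✓ → 13
student=Jude: ✓ → 31
student=Tara: ✓ → 25
student=Priya: ✗
student=Carmen: ✓ → 26
score_min = MIN(35, 7, 21, 18, 16, 8, 10, 24, 3, 13, 31, 25, 26) = 3
—
[bio_sum: major <> 'Bio' AND score < 74]
student=Quinn: ✓ → 35
student=Zane: ✗
student=Alice: ✓ → 21
student=Ines: ✓ → 18
student=Kai: ✓ → 16
student=Mira: ✓ → 8
student=Vik: ✗
student=Farah: ✓ → 24
student=Hiro: ✓ → 3
student=Sven: ✓ → 13
student=Jude: ✓ → 31
student=Tara: ✓ → 25
student=Priya: ✗
student=Carmen: ✗
bio_sum = 35 + 21 + 18 + 16 + 8 + 24 + 3 + 13 + 31 + 25 = 194
—
[score_count: score <= 77]
student=Quinn: ✓ → 1
student=Zane: ✓ → 1
student=Alice: ✓ → 1
student=Ines: ✓ → 1
student=Kai: ✓ → 1
student=Mira: ✓ → 1
student=Vik: ✗
student=Farah: ✓ → 1
student=Hiro: ✓ → 1
student=Sven: ✓ → 1
student=Jude: ✓ → 1
student=Tara: ✓ → 1
student=Priya: ✗
student=Carmen: ✓ → 1
score_count = COUNT(1, 1, 1, 1, 1, 1, 1, 1, 1, 1, 1, 1) = 12

score_min=3, bio_sum=194, score_count=12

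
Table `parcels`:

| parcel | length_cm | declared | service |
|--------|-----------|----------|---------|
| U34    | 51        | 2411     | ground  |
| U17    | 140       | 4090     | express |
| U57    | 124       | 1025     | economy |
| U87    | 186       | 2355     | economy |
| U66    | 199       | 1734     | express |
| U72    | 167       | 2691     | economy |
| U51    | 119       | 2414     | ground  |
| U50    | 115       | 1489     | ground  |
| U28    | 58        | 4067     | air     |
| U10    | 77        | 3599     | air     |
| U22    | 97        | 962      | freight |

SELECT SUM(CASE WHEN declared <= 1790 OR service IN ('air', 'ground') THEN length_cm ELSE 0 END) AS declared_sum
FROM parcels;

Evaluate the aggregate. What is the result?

parcel=U34: ✓ → 51
parcel=U17: ✗
parcel=U57: ✓ → 124
parcel=U87: ✗
parcel=U66: ✓ → 199
parcel=U72: ✗
parcel=U51: ✓ → 119
parcel=U50: ✓ → 115
parcel=U28: ✓ → 58
parcel=U10: ✓ → 77
parcel=U22: ✓ → 97
declared_sum = 51 + 124 + 199 + 119 + 115 + 58 + 77 + 97 = 840

840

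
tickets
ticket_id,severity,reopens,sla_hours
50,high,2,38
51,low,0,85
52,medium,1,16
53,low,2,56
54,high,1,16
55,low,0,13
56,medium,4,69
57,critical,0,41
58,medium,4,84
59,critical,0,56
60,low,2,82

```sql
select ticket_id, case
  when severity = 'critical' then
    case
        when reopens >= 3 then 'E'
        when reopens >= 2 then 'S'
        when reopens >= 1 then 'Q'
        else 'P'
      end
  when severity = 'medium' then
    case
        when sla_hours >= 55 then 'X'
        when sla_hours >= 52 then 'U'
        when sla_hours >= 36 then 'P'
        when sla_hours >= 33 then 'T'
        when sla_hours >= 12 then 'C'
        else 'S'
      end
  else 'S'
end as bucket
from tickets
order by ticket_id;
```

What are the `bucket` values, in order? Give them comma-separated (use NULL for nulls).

S, S, C, S, S, S, X, P, X, P, S

ticket_id=50: severity='high' → outer ELSE → S
ticket_id=51: severity='low' → outer ELSE → S
ticket_id=52: severity='medium' → inner[sla_hours >= 12] → C
ticket_id=53: severity='low' → outer ELSE → S
ticket_id=54: severity='high' → outer ELSE → S
ticket_id=55: severity='low' → outer ELSE → S
ticket_id=56: severity='medium' → inner[sla_hours >= 55] → X
ticket_id=57: severity='critical' → inner[ELSE] → P
ticket_id=58: severity='medium' → inner[sla_hours >= 55] → X
ticket_id=59: severity='critical' → inner[ELSE] → P
ticket_id=60: severity='low' → outer ELSE → S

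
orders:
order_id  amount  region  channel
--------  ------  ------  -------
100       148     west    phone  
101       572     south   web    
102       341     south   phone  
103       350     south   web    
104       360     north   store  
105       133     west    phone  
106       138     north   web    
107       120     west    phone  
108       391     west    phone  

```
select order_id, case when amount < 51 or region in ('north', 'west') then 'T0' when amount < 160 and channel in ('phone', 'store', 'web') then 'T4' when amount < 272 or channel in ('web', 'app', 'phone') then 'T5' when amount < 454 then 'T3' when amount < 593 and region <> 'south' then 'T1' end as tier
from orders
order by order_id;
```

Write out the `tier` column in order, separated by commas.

T0, T5, T5, T5, T0, T0, T0, T0, T0

order_id=100: amount < 51 or region in ('north', 'west') → T0
order_id=101: amount < 272 or channel in ('web', 'app', 'phone') → T5
order_id=102: amount < 272 or channel in ('web', 'app', 'phone') → T5
order_id=103: amount < 272 or channel in ('web', 'app', 'phone') → T5
order_id=104: amount < 51 or region in ('north', 'west') → T0
order_id=105: amount < 51 or region in ('north', 'west') → T0
order_id=106: amount < 51 or region in ('north', 'west') → T0
order_id=107: amount < 51 or region in ('north', 'west') → T0
order_id=108: amount < 51 or region in ('north', 'west') → T0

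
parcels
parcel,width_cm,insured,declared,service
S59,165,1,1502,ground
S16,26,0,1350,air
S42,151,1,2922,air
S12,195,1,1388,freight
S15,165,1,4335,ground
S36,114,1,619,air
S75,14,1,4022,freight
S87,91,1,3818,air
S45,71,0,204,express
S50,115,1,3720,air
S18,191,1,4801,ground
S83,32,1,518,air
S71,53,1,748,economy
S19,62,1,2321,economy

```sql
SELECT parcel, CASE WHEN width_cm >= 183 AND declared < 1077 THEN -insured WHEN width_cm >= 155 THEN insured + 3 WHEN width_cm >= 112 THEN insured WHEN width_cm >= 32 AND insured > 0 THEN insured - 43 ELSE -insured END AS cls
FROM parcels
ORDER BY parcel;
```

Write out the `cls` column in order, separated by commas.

parcel=S12: width_cm >= 155 → 4
parcel=S15: width_cm >= 155 → 4
parcel=S16: ELSE → 0
parcel=S18: width_cm >= 155 → 4
parcel=S19: width_cm >= 32 AND insured > 0 → -42
parcel=S36: width_cm >= 112 → 1
parcel=S42: width_cm >= 112 → 1
parcel=S45: ELSE → 0
parcel=S50: width_cm >= 112 → 1
parcel=S59: width_cm >= 155 → 4
parcel=S71: width_cm >= 32 AND insured > 0 → -42
parcel=S75: ELSE → -1
parcel=S83: width_cm >= 32 AND insured > 0 → -42
parcel=S87: width_cm >= 32 AND insured > 0 → -42

4, 4, 0, 4, -42, 1, 1, 0, 1, 4, -42, -1, -42, -42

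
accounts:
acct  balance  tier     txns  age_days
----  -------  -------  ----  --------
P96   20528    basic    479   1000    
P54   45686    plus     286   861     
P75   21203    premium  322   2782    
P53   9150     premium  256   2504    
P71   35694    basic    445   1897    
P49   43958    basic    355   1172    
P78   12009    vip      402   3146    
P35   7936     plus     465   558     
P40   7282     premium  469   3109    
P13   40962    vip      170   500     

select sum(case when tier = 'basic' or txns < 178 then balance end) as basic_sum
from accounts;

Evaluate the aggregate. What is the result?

acct=P96: ✓ → 20528
acct=P54: ✗
acct=P75: ✗
acct=P53: ✗
acct=P71: ✓ → 35694
acct=P49: ✓ → 43958
acct=P78: ✗
acct=P35: ✗
acct=P40: ✗
acct=P13: ✓ → 40962
basic_sum = 20528 + 35694 + 43958 + 40962 = 141142

141142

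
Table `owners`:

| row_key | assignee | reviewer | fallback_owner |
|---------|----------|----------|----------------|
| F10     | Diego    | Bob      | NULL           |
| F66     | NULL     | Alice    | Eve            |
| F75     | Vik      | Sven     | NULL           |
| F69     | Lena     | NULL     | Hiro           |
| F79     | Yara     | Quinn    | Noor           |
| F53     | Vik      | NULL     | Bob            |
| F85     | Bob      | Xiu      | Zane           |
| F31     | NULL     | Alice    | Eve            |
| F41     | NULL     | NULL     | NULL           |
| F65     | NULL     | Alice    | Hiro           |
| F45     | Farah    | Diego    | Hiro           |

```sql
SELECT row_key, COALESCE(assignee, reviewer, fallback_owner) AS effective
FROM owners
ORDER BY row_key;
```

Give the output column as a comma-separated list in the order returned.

row_key=F10: assignee=Diego → Diego
row_key=F31: assignee=NULL, reviewer=Alice → Alice
row_key=F41: assignee=NULL, reviewer=NULL, fallback_owner=NULL (all NULL) → NULL
row_key=F45: assignee=Farah → Farah
row_key=F53: assignee=Vik → Vik
row_key=F65: assignee=NULL, reviewer=Alice → Alice
row_key=F66: assignee=NULL, reviewer=Alice → Alice
row_key=F69: assignee=Lena → Lena
row_key=F75: assignee=Vik → Vik
row_key=F79: assignee=Yara → Yara
row_key=F85: assignee=Bob → Bob

Diego, Alice, NULL, Farah, Vik, Alice, Alice, Lena, Vik, Yara, Bob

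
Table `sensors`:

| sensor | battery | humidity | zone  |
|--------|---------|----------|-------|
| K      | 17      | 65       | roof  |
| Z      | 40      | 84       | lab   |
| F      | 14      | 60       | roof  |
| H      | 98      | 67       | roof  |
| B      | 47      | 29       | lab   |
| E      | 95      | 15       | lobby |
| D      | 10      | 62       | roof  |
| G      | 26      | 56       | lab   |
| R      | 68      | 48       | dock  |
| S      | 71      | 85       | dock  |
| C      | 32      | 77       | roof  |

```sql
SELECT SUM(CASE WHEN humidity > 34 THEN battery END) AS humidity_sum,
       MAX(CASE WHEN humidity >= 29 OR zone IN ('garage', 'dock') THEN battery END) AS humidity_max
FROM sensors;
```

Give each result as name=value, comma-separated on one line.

[humidity_sum: humidity > 34]
sensor=K: ✓ → 17
sensor=Z: ✓ → 40
sensor=F: ✓ → 14
sensor=H: ✓ → 98
sensor=B: ✗
sensor=E: ✗
sensor=D: ✓ → 10
sensor=G: ✓ → 26
sensor=R: ✓ → 68
sensor=S: ✓ → 71
sensor=C: ✓ → 32
humidity_sum = 17 + 40 + 14 + 98 + 10 + 26 + 68 + 71 + 32 = 376
—
[humidity_max: humidity >= 29 OR zone IN ('garage', 'dock')]
sensor=K: ✓ → 17
sensor=Z: ✓ → 40
sensor=F: ✓ → 14
sensor=H: ✓ → 98
sensor=B: ✓ → 47
sensor=E: ✗
sensor=D: ✓ → 10
sensor=G: ✓ → 26
sensor=R: ✓ → 68
sensor=S: ✓ → 71
sensor=C: ✓ → 32
humidity_max = MAX(17, 40, 14, 98, 47, 10, 26, 68, 71, 32) = 98

humidity_sum=376, humidity_max=98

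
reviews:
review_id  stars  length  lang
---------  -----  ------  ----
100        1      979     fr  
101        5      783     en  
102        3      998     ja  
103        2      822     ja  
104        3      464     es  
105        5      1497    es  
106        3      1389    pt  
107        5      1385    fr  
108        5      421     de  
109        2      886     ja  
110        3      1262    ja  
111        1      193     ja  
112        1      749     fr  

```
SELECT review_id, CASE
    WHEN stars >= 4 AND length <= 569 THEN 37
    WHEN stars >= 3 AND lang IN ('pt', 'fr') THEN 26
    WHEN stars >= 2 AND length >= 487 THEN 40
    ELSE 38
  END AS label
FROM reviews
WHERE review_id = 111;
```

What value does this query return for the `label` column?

review_id = 111: stars=1, length=193, lang=ja.
stars >= 4 AND length <= 569 → false
stars >= 3 AND lang IN ('pt', 'fr') → false
stars >= 2 AND length >= 487 → false
No prior WHEN matched → ELSE → 38

38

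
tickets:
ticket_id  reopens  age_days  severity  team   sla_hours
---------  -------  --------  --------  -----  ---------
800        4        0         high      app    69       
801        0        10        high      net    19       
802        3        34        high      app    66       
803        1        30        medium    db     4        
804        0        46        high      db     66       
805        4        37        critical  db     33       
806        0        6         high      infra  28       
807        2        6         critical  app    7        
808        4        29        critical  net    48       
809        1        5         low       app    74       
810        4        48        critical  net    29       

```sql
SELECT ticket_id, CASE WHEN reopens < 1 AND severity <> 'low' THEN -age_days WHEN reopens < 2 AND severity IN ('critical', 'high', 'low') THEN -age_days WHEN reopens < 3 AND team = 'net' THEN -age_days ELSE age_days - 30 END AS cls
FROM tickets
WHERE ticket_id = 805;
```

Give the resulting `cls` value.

ticket_id = 805: reopens=4, age_days=37, severity=critical, team=db, sla_hours=33.
reopens < 1 AND severity <> 'low' → false
reopens < 2 AND severity IN ('critical', 'high', 'low') → false
reopens < 3 AND team = 'net' → false
No prior WHEN matched → ELSE → 7

7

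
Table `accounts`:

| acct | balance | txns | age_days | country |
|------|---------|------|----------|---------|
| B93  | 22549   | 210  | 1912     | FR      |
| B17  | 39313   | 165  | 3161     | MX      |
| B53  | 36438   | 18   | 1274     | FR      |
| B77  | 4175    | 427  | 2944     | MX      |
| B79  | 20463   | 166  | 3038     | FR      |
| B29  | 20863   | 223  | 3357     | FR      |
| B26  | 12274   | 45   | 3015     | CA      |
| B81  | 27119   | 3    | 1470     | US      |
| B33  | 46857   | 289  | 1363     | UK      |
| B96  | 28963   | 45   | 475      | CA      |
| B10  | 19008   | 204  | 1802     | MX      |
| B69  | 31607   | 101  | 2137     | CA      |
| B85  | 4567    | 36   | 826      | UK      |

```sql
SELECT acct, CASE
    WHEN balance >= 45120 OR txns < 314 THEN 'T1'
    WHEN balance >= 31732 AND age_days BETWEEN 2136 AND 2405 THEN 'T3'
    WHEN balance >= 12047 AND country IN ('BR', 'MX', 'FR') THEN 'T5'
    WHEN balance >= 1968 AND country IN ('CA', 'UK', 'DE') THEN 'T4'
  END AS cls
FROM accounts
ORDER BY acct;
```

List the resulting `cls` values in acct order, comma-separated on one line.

T1, T1, T1, T1, T1, T1, T1, NULL, T1, T1, T1, T1, T1

acct=B10: balance >= 45120 OR txns < 314 → T1
acct=B17: balance >= 45120 OR txns < 314 → T1
acct=B26: balance >= 45120 OR txns < 314 → T1
acct=B29: balance >= 45120 OR txns < 314 → T1
acct=B33: balance >= 45120 OR txns < 314 → T1
acct=B53: balance >= 45120 OR txns < 314 → T1
acct=B69: balance >= 45120 OR txns < 314 → T1
acct=B77: (no match → NULL) → NULL
acct=B79: balance >= 45120 OR txns < 314 → T1
acct=B81: balance >= 45120 OR txns < 314 → T1
acct=B85: balance >= 45120 OR txns < 314 → T1
acct=B93: balance >= 45120 OR txns < 314 → T1
acct=B96: balance >= 45120 OR txns < 314 → T1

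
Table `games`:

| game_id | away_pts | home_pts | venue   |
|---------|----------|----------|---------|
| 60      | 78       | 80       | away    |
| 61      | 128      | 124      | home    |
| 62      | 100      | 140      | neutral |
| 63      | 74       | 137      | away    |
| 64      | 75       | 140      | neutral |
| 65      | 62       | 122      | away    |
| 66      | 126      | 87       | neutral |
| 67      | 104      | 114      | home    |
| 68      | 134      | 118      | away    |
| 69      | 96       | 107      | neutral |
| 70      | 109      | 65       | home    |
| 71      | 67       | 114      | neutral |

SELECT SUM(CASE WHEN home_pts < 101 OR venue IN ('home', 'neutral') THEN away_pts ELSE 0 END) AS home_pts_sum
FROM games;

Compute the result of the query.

game_id=60: ✓ → 78
game_id=61: ✓ → 128
game_id=62: ✓ → 100
game_id=63: ✗
game_id=64: ✓ → 75
game_id=65: ✗
game_id=66: ✓ → 126
game_id=67: ✓ → 104
game_id=68: ✗
game_id=69: ✓ → 96
game_id=70: ✓ → 109
game_id=71: ✓ → 67
home_pts_sum = 78 + 128 + 100 + 75 + 126 + 104 + 96 + 109 + 67 = 883

883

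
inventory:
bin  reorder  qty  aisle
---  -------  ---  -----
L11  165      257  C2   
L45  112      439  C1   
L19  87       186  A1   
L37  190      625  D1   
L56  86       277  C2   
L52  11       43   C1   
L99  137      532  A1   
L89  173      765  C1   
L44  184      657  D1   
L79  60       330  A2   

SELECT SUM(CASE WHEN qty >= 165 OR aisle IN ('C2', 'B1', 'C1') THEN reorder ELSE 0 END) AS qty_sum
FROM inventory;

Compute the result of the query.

1205

bin=L11: ✓ → 165
bin=L45: ✓ → 112
bin=L19: ✓ → 87
bin=L37: ✓ → 190
bin=L56: ✓ → 86
bin=L52: ✓ → 11
bin=L99: ✓ → 137
bin=L89: ✓ → 173
bin=L44: ✓ → 184
bin=L79: ✓ → 60
qty_sum = 165 + 112 + 87 + 190 + 86 + 11 + 137 + 173 + 184 + 60 = 1205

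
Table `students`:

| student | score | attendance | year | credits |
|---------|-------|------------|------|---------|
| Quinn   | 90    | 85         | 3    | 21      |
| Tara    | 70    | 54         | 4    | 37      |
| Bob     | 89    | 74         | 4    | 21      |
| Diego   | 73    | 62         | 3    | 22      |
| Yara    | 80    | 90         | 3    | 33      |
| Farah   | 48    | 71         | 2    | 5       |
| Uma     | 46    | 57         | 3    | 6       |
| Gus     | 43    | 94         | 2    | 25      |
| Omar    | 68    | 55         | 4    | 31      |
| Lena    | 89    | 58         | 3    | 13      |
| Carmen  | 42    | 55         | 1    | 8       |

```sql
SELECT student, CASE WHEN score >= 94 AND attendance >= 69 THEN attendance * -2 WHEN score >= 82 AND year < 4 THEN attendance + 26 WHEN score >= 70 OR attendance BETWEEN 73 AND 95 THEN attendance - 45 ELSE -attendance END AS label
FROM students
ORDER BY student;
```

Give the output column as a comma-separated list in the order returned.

29, -55, 17, -71, 49, 84, -55, 111, 9, -57, 45

student=Bob: score >= 70 OR attendance BETWEEN 73 AND 95 → 29
student=Carmen: ELSE → -55
student=Diego: score >= 70 OR attendance BETWEEN 73 AND 95 → 17
student=Farah: ELSE → -71
student=Gus: score >= 70 OR attendance BETWEEN 73 AND 95 → 49
student=Lena: score >= 82 AND year < 4 → 84
student=Omar: ELSE → -55
student=Quinn: score >= 82 AND year < 4 → 111
student=Tara: score >= 70 OR attendance BETWEEN 73 AND 95 → 9
student=Uma: ELSE → -57
student=Yara: score >= 70 OR attendance BETWEEN 73 AND 95 → 45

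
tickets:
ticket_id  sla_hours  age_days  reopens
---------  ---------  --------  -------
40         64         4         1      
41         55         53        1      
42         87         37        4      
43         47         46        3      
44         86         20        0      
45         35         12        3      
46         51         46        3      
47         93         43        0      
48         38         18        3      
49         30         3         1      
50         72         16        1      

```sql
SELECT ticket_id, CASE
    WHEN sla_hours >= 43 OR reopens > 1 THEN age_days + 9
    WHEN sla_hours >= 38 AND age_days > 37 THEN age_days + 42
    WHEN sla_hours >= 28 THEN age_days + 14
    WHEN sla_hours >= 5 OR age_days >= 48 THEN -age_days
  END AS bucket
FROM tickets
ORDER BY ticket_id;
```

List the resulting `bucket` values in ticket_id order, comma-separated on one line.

ticket_id=40: sla_hours >= 43 OR reopens > 1 → 13
ticket_id=41: sla_hours >= 43 OR reopens > 1 → 62
ticket_id=42: sla_hours >= 43 OR reopens > 1 → 46
ticket_id=43: sla_hours >= 43 OR reopens > 1 → 55
ticket_id=44: sla_hours >= 43 OR reopens > 1 → 29
ticket_id=45: sla_hours >= 43 OR reopens > 1 → 21
ticket_id=46: sla_hours >= 43 OR reopens > 1 → 55
ticket_id=47: sla_hours >= 43 OR reopens > 1 → 52
ticket_id=48: sla_hours >= 43 OR reopens > 1 → 27
ticket_id=49: sla_hours >= 28 → 17
ticket_id=50: sla_hours >= 43 OR reopens > 1 → 25

13, 62, 46, 55, 29, 21, 55, 52, 27, 17, 25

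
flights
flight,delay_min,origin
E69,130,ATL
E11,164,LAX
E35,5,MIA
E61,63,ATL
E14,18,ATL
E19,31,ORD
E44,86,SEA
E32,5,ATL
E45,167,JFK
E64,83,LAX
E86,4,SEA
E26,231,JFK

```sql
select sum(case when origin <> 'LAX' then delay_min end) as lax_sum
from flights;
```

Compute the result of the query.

flight=E69: ✓ → 130
flight=E11: ✗
flight=E35: ✓ → 5
flight=E61: ✓ → 63
flight=E14: ✓ → 18
flight=E19: ✓ → 31
flight=E44: ✓ → 86
flight=E32: ✓ → 5
flight=E45: ✓ → 167
flight=E64: ✗
flight=E86: ✓ → 4
flight=E26: ✓ → 231
lax_sum = 130 + 5 + 63 + 18 + 31 + 86 + 5 + 167 + 4 + 231 = 740

740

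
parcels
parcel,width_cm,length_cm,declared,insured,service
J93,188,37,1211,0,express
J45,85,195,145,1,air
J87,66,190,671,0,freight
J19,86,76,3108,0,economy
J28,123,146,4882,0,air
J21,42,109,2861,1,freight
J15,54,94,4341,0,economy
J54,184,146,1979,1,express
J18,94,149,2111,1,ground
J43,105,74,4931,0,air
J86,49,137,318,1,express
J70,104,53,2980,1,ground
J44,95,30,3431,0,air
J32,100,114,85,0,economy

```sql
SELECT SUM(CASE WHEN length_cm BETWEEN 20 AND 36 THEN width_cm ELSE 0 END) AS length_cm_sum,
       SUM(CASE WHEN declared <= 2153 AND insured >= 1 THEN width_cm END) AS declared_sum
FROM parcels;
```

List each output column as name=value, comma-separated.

length_cm_sum=95, declared_sum=412

[length_cm_sum: length_cm BETWEEN 20 AND 36]
parcel=J93: ✗
parcel=J45: ✗
parcel=J87: ✗
parcel=J19: ✗
parcel=J28: ✗
parcel=J21: ✗
parcel=J15: ✗
parcel=J54: ✗
parcel=J18: ✗
parcel=J43: ✗
parcel=J86: ✗
parcel=J70: ✗
parcel=J44: ✓ → 95
parcel=J32: ✗
length_cm_sum = 95
—
[declared_sum: declared <= 2153 AND insured >= 1]
parcel=J93: ✗
parcel=J45: ✓ → 85
parcel=J87: ✗
parcel=J19: ✗
parcel=J28: ✗
parcel=J21: ✗
parcel=J15: ✗
parcel=J54: ✓ → 184
parcel=J18: ✓ → 94
parcel=J43: ✗
parcel=J86: ✓ → 49
parcel=J70: ✗
parcel=J44: ✗
parcel=J32: ✗
declared_sum = 85 + 184 + 94 + 49 = 412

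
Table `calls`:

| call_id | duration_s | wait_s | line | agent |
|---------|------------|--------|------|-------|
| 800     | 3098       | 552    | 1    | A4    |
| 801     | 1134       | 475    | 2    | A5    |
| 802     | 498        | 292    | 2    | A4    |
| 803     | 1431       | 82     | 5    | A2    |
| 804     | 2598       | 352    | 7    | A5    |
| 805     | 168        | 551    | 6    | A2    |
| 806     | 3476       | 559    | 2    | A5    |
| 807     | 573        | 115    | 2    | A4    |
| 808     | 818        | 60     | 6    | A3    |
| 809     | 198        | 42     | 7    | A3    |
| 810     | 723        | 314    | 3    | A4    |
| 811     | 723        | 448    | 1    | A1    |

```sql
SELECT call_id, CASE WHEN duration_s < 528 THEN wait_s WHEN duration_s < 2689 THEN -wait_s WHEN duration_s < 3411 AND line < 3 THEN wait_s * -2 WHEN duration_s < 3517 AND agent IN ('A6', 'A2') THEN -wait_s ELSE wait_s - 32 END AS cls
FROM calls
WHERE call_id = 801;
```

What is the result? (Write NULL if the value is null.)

call_id = 801: duration_s=1134, wait_s=475, line=2, agent=A5.
duration_s < 528 → false
duration_s < 2689 → true → -475

-475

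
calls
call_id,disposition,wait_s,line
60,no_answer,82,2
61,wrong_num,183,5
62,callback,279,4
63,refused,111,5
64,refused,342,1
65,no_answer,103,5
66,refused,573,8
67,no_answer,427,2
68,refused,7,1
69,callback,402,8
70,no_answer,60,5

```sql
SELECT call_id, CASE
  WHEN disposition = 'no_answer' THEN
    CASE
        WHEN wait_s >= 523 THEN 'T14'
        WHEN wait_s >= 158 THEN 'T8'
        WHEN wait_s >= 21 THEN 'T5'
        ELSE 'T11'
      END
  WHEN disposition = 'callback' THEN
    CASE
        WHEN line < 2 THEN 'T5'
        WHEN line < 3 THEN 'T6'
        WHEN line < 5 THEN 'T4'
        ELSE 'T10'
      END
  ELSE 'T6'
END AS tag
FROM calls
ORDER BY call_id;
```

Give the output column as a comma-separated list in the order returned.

T5, T6, T4, T6, T6, T5, T6, T8, T6, T10, T5

call_id=60: disposition='no_answer' → inner[wait_s >= 21] → T5
call_id=61: disposition='wrong_num' → outer ELSE → T6
call_id=62: disposition='callback' → inner[line < 5] → T4
call_id=63: disposition='refused' → outer ELSE → T6
call_id=64: disposition='refused' → outer ELSE → T6
call_id=65: disposition='no_answer' → inner[wait_s >= 21] → T5
call_id=66: disposition='refused' → outer ELSE → T6
call_id=67: disposition='no_answer' → inner[wait_s >= 158] → T8
call_id=68: disposition='refused' → outer ELSE → T6
call_id=69: disposition='callback' → inner[ELSE] → T10
call_id=70: disposition='no_answer' → inner[wait_s >= 21] → T5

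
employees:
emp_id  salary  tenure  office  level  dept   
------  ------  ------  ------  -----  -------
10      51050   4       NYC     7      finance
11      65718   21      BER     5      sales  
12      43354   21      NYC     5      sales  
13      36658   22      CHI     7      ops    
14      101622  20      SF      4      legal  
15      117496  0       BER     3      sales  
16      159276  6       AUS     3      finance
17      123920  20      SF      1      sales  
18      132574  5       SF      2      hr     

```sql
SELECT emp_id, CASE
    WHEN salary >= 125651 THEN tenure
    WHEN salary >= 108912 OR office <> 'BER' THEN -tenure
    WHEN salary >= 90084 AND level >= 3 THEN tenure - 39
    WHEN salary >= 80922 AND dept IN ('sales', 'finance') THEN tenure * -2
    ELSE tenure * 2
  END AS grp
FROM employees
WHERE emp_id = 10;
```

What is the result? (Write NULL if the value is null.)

-4

emp_id = 10: salary=51050, tenure=4, office=NYC, level=7, dept=finance.
salary >= 125651 → false
salary >= 108912 OR office <> 'BER' → true → -4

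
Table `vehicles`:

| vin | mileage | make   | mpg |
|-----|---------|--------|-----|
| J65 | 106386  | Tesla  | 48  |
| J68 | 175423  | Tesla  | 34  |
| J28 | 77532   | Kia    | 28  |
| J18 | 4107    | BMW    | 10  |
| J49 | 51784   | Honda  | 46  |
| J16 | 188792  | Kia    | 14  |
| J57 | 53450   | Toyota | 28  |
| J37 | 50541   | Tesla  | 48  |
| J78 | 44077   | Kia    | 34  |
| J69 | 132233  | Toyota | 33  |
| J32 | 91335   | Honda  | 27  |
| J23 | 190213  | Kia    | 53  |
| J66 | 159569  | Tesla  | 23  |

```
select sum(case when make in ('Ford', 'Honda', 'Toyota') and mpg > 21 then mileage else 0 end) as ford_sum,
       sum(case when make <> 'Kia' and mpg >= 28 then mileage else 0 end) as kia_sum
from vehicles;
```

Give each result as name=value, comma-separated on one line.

ford_sum=328802, kia_sum=569817

[ford_sum: make in ('Ford', 'Honda', 'Toyota') and mpg > 21]
vin=J65: ✗
vin=J68: ✗
vin=J28: ✗
vin=J18: ✗
vin=J49: ✓ → 51784
vin=J16: ✗
vin=J57: ✓ → 53450
vin=J37: ✗
vin=J78: ✗
vin=J69: ✓ → 132233
vin=J32: ✓ → 91335
vin=J23: ✗
vin=J66: ✗
ford_sum = 51784 + 53450 + 132233 + 91335 = 328802
—
[kia_sum: make <> 'Kia' and mpg >= 28]
vin=J65: ✓ → 106386
vin=J68: ✓ → 175423
vin=J28: ✗
vin=J18: ✗
vin=J49: ✓ → 51784
vin=J16: ✗
vin=J57: ✓ → 53450
vin=J37: ✓ → 50541
vin=J78: ✗
vin=J69: ✓ → 132233
vin=J32: ✗
vin=J23: ✗
vin=J66: ✗
kia_sum = 106386 + 175423 + 51784 + 53450 + 50541 + 132233 = 569817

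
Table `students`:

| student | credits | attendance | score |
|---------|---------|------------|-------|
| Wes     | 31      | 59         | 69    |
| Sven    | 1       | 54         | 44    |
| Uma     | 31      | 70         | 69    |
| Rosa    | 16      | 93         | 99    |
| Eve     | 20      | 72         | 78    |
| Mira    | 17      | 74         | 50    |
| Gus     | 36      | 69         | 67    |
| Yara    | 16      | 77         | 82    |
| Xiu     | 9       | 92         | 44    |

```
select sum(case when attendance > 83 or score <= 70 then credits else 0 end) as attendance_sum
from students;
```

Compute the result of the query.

student=Wes: ✓ → 31
student=Sven: ✓ → 1
student=Uma: ✓ → 31
student=Rosa: ✓ → 16
student=Eve: ✗
student=Mira: ✓ → 17
student=Gus: ✓ → 36
student=Yara: ✗
student=Xiu: ✓ → 9
attendance_sum = 31 + 1 + 31 + 16 + 17 + 36 + 9 = 141

141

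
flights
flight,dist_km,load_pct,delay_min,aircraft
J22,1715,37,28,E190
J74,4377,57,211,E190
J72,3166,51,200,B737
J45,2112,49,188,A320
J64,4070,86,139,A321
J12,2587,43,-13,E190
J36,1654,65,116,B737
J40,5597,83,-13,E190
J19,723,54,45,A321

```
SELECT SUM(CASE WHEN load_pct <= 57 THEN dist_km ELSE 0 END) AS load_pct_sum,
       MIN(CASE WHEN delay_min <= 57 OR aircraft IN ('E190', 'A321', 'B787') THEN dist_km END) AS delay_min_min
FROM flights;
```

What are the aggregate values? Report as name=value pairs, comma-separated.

[load_pct_sum: load_pct <= 57]
flight=J22: ✓ → 1715
flight=J74: ✓ → 4377
flight=J72: ✓ → 3166
flight=J45: ✓ → 2112
flight=J64: ✗
flight=J12: ✓ → 2587
flight=J36: ✗
flight=J40: ✗
flight=J19: ✓ → 723
load_pct_sum = 1715 + 4377 + 3166 + 2112 + 2587 + 723 = 14680
—
[delay_min_min: delay_min <= 57 OR aircraft IN ('E190', 'A321', 'B787')]
flight=J22: ✓ → 1715
flight=J74: ✓ → 4377
flight=J72: ✗
flight=J45: ✗
flight=J64: ✓ → 4070
flight=J12: ✓ → 2587
flight=J36: ✗
flight=J40: ✓ → 5597
flight=J19: ✓ → 723
delay_min_min = MIN(1715, 4377, 4070, 2587, 5597, 723) = 723

load_pct_sum=14680, delay_min_min=723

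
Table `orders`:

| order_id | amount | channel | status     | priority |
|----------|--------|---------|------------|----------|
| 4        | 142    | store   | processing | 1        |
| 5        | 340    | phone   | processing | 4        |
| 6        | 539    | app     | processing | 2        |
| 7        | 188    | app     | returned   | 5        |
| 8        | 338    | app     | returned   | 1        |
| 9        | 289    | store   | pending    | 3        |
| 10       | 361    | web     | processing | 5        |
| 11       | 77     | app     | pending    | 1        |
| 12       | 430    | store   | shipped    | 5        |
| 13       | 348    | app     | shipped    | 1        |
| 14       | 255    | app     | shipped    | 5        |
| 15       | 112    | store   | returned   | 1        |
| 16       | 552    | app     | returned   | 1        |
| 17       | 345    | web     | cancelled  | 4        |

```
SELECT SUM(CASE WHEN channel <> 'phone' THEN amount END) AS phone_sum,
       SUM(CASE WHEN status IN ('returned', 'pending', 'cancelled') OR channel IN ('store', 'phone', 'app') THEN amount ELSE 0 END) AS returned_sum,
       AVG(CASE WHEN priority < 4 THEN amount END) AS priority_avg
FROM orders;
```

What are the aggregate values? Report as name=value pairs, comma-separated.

[phone_sum: channel <> 'phone']
order_id=4: ✓ → 142
order_id=5: ✗
order_id=6: ✓ → 539
order_id=7: ✓ → 188
order_id=8: ✓ → 338
order_id=9: ✓ → 289
order_id=10: ✓ → 361
order_id=11: ✓ → 77
order_id=12: ✓ → 430
order_id=13: ✓ → 348
order_id=14: ✓ → 255
order_id=15: ✓ → 112
order_id=16: ✓ → 552
order_id=17: ✓ → 345
phone_sum = 142 + 539 + 188 + 338 + 289 + 361 + 77 + 430 + 348 + 255 + 112 + 552 + 345 = 3976
—
[returned_sum: status IN ('returned', 'pending', 'cancelled') OR channel IN ('store', 'phone', 'app')]
order_id=4: ✓ → 142
order_id=5: ✓ → 340
order_id=6: ✓ → 539
order_id=7: ✓ → 188
order_id=8: ✓ → 338
order_id=9: ✓ → 289
order_id=10: ✗
order_id=11: ✓ → 77
order_id=12: ✓ → 430
order_id=13: ✓ → 348
order_id=14: ✓ → 255
order_id=15: ✓ → 112
order_id=16: ✓ → 552
order_id=17: ✓ → 345
returned_sum = 142 + 340 + 539 + 188 + 338 + 289 + 77 + 430 + 348 + 255 + 112 + 552 + 345 = 3955
—
[priority_avg: priority < 4]
order_id=4: ✓ → 142
order_id=5: ✗
order_id=6: ✓ → 539
order_id=7: ✗
order_id=8: ✓ → 338
order_id=9: ✓ → 289
order_id=10: ✗
order_id=11: ✓ → 77
order_id=12: ✗
order_id=13: ✓ → 348
order_id=14: ✗
order_id=15: ✓ → 112
order_id=16: ✓ → 552
order_id=17: ✗
priority_avg = (142 + 539 + 338 + 289 + 77 + 348 + 112 + 552) / 8 = 299.625

phone_sum=3976, returned_sum=3955, priority_avg=299.625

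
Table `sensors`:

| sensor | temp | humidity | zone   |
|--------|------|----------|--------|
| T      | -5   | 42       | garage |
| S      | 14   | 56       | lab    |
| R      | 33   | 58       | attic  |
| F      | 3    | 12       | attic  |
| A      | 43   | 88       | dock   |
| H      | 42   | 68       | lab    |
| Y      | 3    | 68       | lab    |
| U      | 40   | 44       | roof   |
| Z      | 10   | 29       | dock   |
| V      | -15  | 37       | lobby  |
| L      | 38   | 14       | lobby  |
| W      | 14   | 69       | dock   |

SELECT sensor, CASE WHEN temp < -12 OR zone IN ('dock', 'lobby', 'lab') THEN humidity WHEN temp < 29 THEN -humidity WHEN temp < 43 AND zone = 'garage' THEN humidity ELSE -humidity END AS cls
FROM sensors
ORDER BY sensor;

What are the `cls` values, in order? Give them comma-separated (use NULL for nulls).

sensor=A: temp < -12 OR zone IN ('dock', 'lobby', 'lab') → 88
sensor=F: temp < 29 → -12
sensor=H: temp < -12 OR zone IN ('dock', 'lobby', 'lab') → 68
sensor=L: temp < -12 OR zone IN ('dock', 'lobby', 'lab') → 14
sensor=R: ELSE → -58
sensor=S: temp < -12 OR zone IN ('dock', 'lobby', 'lab') → 56
sensor=T: temp < 29 → -42
sensor=U: ELSE → -44
sensor=V: temp < -12 OR zone IN ('dock', 'lobby', 'lab') → 37
sensor=W: temp < -12 OR zone IN ('dock', 'lobby', 'lab') → 69
sensor=Y: temp < -12 OR zone IN ('dock', 'lobby', 'lab') → 68
sensor=Z: temp < -12 OR zone IN ('dock', 'lobby', 'lab') → 29

88, -12, 68, 14, -58, 56, -42, -44, 37, 69, 68, 29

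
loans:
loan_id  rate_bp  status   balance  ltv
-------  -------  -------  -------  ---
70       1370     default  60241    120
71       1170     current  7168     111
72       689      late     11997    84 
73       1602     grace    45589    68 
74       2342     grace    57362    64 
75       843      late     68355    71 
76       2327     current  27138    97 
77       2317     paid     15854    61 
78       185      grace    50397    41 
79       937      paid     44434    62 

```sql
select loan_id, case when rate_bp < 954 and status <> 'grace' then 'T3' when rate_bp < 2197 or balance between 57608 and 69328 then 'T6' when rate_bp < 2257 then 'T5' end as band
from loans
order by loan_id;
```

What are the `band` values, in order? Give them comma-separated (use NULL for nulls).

loan_id=70: rate_bp < 2197 or balance between 57608 and 69328 → T6
loan_id=71: rate_bp < 2197 or balance between 57608 and 69328 → T6
loan_id=72: rate_bp < 954 and status <> 'grace' → T3
loan_id=73: rate_bp < 2197 or balance between 57608 and 69328 → T6
loan_id=74: (no match → NULL) → NULL
loan_id=75: rate_bp < 954 and status <> 'grace' → T3
loan_id=76: (no match → NULL) → NULL
loan_id=77: (no match → NULL) → NULL
loan_id=78: rate_bp < 2197 or balance between 57608 and 69328 → T6
loan_id=79: rate_bp < 954 and status <> 'grace' → T3

T6, T6, T3, T6, NULL, T3, NULL, NULL, T6, T3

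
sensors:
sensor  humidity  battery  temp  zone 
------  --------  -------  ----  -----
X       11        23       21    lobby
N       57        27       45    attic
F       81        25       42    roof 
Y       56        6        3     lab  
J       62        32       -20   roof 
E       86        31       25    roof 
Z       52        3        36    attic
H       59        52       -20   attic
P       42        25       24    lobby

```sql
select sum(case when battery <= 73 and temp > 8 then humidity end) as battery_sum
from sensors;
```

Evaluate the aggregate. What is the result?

329

sensor=X: ✓ → 11
sensor=N: ✓ → 57
sensor=F: ✓ → 81
sensor=Y: ✗
sensor=J: ✗
sensor=E: ✓ → 86
sensor=Z: ✓ → 52
sensor=H: ✗
sensor=P: ✓ → 42
battery_sum = 11 + 57 + 81 + 86 + 52 + 42 = 329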